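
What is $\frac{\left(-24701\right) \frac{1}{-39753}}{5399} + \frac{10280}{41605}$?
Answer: $\frac{441477512053}{1785906665487} \approx 0.2472$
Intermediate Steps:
$\frac{\left(-24701\right) \frac{1}{-39753}}{5399} + \frac{10280}{41605} = \left(-24701\right) \left(- \frac{1}{39753}\right) \frac{1}{5399} + 10280 \cdot \frac{1}{41605} = \frac{24701}{39753} \cdot \frac{1}{5399} + \frac{2056}{8321} = \frac{24701}{214626447} + \frac{2056}{8321} = \frac{441477512053}{1785906665487}$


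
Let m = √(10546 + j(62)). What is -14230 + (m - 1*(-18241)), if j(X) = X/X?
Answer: 4011 + √10547 ≈ 4113.7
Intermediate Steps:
j(X) = 1
m = √10547 (m = √(10546 + 1) = √10547 ≈ 102.70)
-14230 + (m - 1*(-18241)) = -14230 + (√10547 - 1*(-18241)) = -14230 + (√10547 + 18241) = -14230 + (18241 + √10547) = 4011 + √10547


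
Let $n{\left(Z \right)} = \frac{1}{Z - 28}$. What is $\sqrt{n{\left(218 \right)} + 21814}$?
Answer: $\frac{\sqrt{787485590}}{190} \approx 147.7$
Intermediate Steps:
$n{\left(Z \right)} = \frac{1}{-28 + Z}$
$\sqrt{n{\left(218 \right)} + 21814} = \sqrt{\frac{1}{-28 + 218} + 21814} = \sqrt{\frac{1}{190} + 21814} = \sqrt{\frac{4144661}{190}} = \frac{\sqrt{787485590}}{190}$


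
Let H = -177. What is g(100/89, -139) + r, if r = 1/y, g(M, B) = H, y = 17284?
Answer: -3059267/17284 ≈ -177.00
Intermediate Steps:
g(M, B) = -177
r = 1/17284 ≈ 5.7857e-5
g(100/89, -139) + r = -177 + 1/17284 = -3059267/17284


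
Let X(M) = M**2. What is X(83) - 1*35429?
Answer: -28540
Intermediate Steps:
X(83) - 1*35429 = 83**2 - 1*35429 = 6889 - 35429 = -28540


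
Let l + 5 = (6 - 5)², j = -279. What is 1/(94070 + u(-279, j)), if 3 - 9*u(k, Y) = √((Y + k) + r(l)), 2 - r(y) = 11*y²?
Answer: 2539899/238929145807 + 6*I*√183/238929145807 ≈ 1.063e-5 + 3.3971e-10*I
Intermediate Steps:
l = -4 (l = -5 + (6 - 5)² = -5 + 1² = -5 + 1 = -4)
r(y) = 2 - 11*y²
u(k, Y) = ⅓ - √(-174 + Y + k)/9 (u(k, Y) = ⅓ - √((Y + k) + (2 - 11*(-4)²))/9 = ⅓ - √((Y + k) + (2 - 11*16))/9 = ⅓ - √((Y + k) + (2 - 176))/9 = ⅓ - √((Y + k) - 174)/9 = ⅓ - √(-174 + Y + k)/9)
1/(94070 + u(-279, j)) = 1/(94070 + (⅓ - √(-174 - 279 - 279)/9)) = 1/(94070 + (⅓ - 2*I*√183/9)) = 1/(282211/3 - 2*I*√183/9)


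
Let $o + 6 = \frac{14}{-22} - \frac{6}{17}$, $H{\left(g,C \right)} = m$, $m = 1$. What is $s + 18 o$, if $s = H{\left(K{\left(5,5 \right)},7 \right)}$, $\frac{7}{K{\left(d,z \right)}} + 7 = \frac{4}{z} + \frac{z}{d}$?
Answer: $- \frac{23339}{187} \approx -124.81$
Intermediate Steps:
$K{\left(d,z \right)} = \frac{7}{-7 + \frac{4}{z} + \frac{z}{d}}$ ($K{\left(d,z \right)} = \frac{7}{-7 + \left(\frac{4}{z} + \frac{z}{d}\right)} = \frac{7}{-7 + \frac{4}{z} + \frac{z}{d}}$)
$H{\left(g,C \right)} = 1$
$o = - \frac{1307}{187}$ ($o = -6 + \left(\frac{14}{-22} - \frac{6}{17}\right) = -6 + \left(14 \left(- \frac{1}{22}\right) - \frac{6}{17}\right) = -6 - \frac{185}{187} = - \frac{1307}{187} \approx -6.9893$)
$s = 1$
$s + 18 o = 1 + 18 \left(- \frac{1307}{187}\right) = 1 - \frac{23526}{187} = - \frac{23339}{187}$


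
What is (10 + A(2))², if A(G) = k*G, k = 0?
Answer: 100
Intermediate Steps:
A(G) = 0 (A(G) = 0*G = 0)
(10 + A(2))² = (10 + 0)² = 10² = 100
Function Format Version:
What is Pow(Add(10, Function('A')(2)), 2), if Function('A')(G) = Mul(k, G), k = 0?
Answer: 100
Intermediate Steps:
Function('A')(G) = 0 (Function('A')(G) = Mul(0, G) = 0)
Pow(Add(10, Function('A')(2)), 2) = Pow(Add(10, 0), 2) = Pow(10, 2) = 100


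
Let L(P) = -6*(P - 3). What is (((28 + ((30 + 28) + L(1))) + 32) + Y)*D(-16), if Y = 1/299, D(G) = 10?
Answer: 388710/299 ≈ 1300.0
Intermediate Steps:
L(P) = 18 - 6*P (L(P) = -6*(-3 + P) = 18 - 6*P)
Y = 1/299 ≈ 0.0033445
(((28 + ((30 + 28) + L(1))) + 32) + Y)*D(-16) = (((28 + ((30 + 28) + (18 - 6*1))) + 32) + 1/299)*10 = (((28 + (58 + (18 - 6))) + 32) + 1/299)*10 = (((28 + (58 + 12)) + 32) + 1/299)*10 = (((28 + 70) + 32) + 1/299)*10 = ((98 + 32) + 1/299)*10 = (130 + 1/299)*10 = (38871/299)*10 = 388710/299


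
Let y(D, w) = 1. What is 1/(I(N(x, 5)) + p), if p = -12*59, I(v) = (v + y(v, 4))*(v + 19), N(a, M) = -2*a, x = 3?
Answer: -1/773 ≈ -0.0012937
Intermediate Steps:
I(v) = (1 + v)*(19 + v) (I(v) = (v + 1)*(v + 19) = (1 + v)*(19 + v))
p = -708
1/(I(N(x, 5)) + p) = 1/((19 + (-2*3)**2 + 20*(-2*3)) - 708) = 1/((19 + (-6)**2 + 20*(-6)) - 708) = 1/((19 + 36 - 120) - 708) = 1/(-65 - 708) = 1/(-773) = -1/773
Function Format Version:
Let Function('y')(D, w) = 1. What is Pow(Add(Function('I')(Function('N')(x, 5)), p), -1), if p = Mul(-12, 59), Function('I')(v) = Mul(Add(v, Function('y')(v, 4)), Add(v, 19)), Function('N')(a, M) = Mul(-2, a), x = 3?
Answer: Rational(-1, 773) ≈ -0.0012937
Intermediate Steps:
Function('I')(v) = Mul(Add(1, v), Add(19, v)) (Function('I')(v) = Mul(Add(v, 1), Add(v, 19)) = Mul(Add(1, v), Add(19, v)))
p = -708
Pow(Add(Function('I')(Function('N')(x, 5)), p), -1) = Pow(Add(Add(19, Pow(Mul(-2, 3), 2), Mul(20, Mul(-2, 3))), -708), -1) = Pow(Add(Add(19, Pow(-6, 2), Mul(20, -6)), -708), -1) = Pow(Add(Add(19, 36, -120), -708), -1) = Pow(Add(-65, -708), -1) = Pow(-773, -1) = Rational(-1, 773)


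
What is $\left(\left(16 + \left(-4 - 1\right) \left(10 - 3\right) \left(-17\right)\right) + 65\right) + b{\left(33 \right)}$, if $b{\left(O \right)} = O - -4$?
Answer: $713$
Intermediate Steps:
$b{\left(O \right)} = 4 + O$ ($b{\left(O \right)} = O + 4 = 4 + O$)
$\left(\left(16 + \left(-4 - 1\right) \left(10 - 3\right) \left(-17\right)\right) + 65\right) + b{\left(33 \right)} = \left(\left(16 + \left(-4 - 1\right) \left(10 - 3\right) \left(-17\right)\right) + 65\right) + \left(4 + 33\right) = \left(\left(16 + \left(-5\right) 7 \left(-17\right)\right) + 65\right) + 37 = \left(\left(16 - -595\right) + 65\right) + 37 = \left(\left(16 + 595\right) + 65\right) + 37 = \left(611 + 65\right) + 37 = 676 + 37 = 713$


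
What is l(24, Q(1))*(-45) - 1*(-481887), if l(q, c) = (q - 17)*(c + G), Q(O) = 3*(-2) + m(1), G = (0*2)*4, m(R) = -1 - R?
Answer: 484407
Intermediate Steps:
G = 0 (G = 0*4 = 0)
Q(O) = -8 (Q(O) = 3*(-2) + (-1 - 1*1) = -6 + (-1 - 1) = -6 - 2 = -8)
l(q, c) = c*(-17 + q) (l(q, c) = (q - 17)*(c + 0) = (-17 + q)*c = c*(-17 + q))
l(24, Q(1))*(-45) - 1*(-481887) = -8*(-17 + 24)*(-45) - 1*(-481887) = -8*7*(-45) + 481887 = -56*(-45) + 481887 = 2520 + 481887 = 484407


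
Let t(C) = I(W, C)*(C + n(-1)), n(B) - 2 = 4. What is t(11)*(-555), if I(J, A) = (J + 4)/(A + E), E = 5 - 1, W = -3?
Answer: -629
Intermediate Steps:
n(B) = 6 (n(B) = 2 + 4 = 6)
E = 4
I(J, A) = (4 + J)/(4 + A) (I(J, A) = (J + 4)/(A + 4) = (4 + J)/(4 + A))
t(C) = (6 + C)/(4 + C) (t(C) = ((4 - 3)/(4 + C))*(C + 6) = (1/(4 + C))*(6 + C) = (6 + C)/(4 + C))
t(11)*(-555) = ((6 + 11)/(4 + 11))*(-555) = (17/15)*(-555) = -629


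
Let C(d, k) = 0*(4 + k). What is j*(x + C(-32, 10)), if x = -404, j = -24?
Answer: 9696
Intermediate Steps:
C(d, k) = 0
j*(x + C(-32, 10)) = -24*(-404 + 0) = -24*(-404) = 9696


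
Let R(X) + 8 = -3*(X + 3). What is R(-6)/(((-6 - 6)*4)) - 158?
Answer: -7585/48 ≈ -158.02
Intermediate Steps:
R(X) = -17 - 3*X (R(X) = -8 - 3*(X + 3) = -8 - 3*(3 + X) = -8 + (-9 - 3*X) = -17 - 3*X)
R(-6)/(((-6 - 6)*4)) - 158 = (-17 - 3*(-6))/(((-6 - 6)*4)) - 158 = (-17 + 18)/((-12*4)) - 158 = 1/(-48) - 158 = -1/48*1 - 158 = -1/48 - 158 = -7585/48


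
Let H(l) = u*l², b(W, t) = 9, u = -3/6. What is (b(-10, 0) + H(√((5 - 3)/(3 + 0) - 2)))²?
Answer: 841/9 ≈ 93.444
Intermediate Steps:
u = -½ (u = -3*⅙ = -½ ≈ -0.50000)
H(l) = -l²/2
(b(-10, 0) + H(√((5 - 3)/(3 + 0) - 2)))² = (9 - (-1 + (5 - 3)/(2*(3 + 0))))² = (9 - (√(2/3 - 2))²/2)² = (9 - (√(2*(⅓) - 2))²/2)² = (9 - (√(⅔ - 2))²/2)² = (9 - (√(-4/3))²/2)² = (9 - (2*I*√3/3)²/2)² = (9 - ½*(-4/3))² = (9 + ⅔)² = (29/3)² = 841/9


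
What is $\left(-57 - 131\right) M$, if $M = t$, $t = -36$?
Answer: $6768$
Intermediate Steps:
$M = -36$
$\left(-57 - 131\right) M = \left(-57 - 131\right) \left(-36\right) = \left(-188\right) \left(-36\right) = 6768$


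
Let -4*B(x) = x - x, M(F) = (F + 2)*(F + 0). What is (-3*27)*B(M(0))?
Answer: 0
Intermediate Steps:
M(F) = F*(2 + F) (M(F) = (2 + F)*F = F*(2 + F))
B(x) = 0 (B(x) = -(x - x)/4 = -¼*0 = 0)
(-3*27)*B(M(0)) = -3*27*0 = -81*0 = 0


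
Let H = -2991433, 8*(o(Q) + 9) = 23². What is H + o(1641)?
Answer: -23931007/8 ≈ -2.9914e+6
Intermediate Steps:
o(Q) = 457/8 (o(Q) = -9 + (⅛)*23² = -9 + (⅛)*529 = -9 + 529/8 = 457/8)
H + o(1641) = -2991433 + 457/8 = -23931007/8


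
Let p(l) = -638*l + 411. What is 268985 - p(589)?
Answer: 644356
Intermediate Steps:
p(l) = 411 - 638*l
268985 - p(589) = 268985 - (411 - 638*589) = 268985 - (411 - 375782) = 268985 - 1*(-375371) = 268985 + 375371 = 644356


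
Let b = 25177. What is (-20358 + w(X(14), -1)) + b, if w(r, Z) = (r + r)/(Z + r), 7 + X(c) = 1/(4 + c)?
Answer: 689367/143 ≈ 4820.8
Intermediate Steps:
X(c) = -7 + 1/(4 + c)
w(r, Z) = 2*r/(Z + r) (w(r, Z) = (2*r)/(Z + r) = 2*r/(Z + r))
(-20358 + w(X(14), -1)) + b = (-20358 + 2*((-27 - 7*14)/(4 + 14))/(-1 + (-27 - 7*14)/(4 + 14))) + 25177 = (-20358 + 2*((-27 - 98)/18)/(-1 + (-27 - 98)/18)) + 25177 = (-20358 + 2*((1/18)*(-125))/(-1 + (1/18)*(-125))) + 25177 = (-20358 + 2*(-125/18)/(-1 - 125/18)) + 25177 = (-20358 + 2*(-125/18)/(-143/18)) + 25177 = (-20358 + 2*(-125/18)*(-18/143)) + 25177 = (-20358 + 250/143) + 25177 = -2910944/143 + 25177 = 689367/143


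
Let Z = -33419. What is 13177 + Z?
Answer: -20242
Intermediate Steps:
13177 + Z = 13177 - 33419 = -20242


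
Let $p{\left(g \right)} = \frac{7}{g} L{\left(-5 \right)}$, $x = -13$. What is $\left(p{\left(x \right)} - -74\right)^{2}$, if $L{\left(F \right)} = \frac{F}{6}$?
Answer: $\frac{33721249}{6084} \approx 5542.6$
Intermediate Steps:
$L{\left(F \right)} = \frac{F}{6}$ ($L{\left(F \right)} = F \frac{1}{6} = \frac{F}{6}$)
$p{\left(g \right)} = - \frac{35}{6 g}$ ($p{\left(g \right)} = \frac{7}{g} \frac{1}{6} \left(-5\right) = \frac{7}{g} \left(- \frac{5}{6}\right) = - \frac{35}{6 g}$)
$\left(p{\left(x \right)} - -74\right)^{2} = \left(- \frac{35}{6 \left(-13\right)} - -74\right)^{2} = \left(\left(- \frac{35}{6}\right) \left(- \frac{1}{13}\right) + 74\right)^{2} = \left(\frac{35}{78} + 74\right)^{2} = \left(\frac{5807}{78}\right)^{2} = \frac{33721249}{6084}$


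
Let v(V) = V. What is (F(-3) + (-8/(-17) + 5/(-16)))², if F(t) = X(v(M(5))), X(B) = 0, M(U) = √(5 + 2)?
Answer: 1849/73984 ≈ 0.024992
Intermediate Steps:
M(U) = √7
F(t) = 0
(F(-3) + (-8/(-17) + 5/(-16)))² = (0 + (-8/(-17) + 5/(-16)))² = (0 + (-8*(-1/17) + 5*(-1/16)))² = (0 + (8/17 - 5/16))² = (0 + 43/272)² = (43/272)² = 1849/73984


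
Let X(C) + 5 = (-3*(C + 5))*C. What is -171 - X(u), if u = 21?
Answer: 1472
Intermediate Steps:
X(C) = -5 + C*(-15 - 3*C) (X(C) = -5 + (-3*(C + 5))*C = -5 + (-3*(5 + C))*C = -5 + (-15 - 3*C)*C = -5 + C*(-15 - 3*C))
-171 - X(u) = -171 - (-5 - 15*21 - 3*21²) = -171 - (-5 - 315 - 3*441) = -171 - (-5 - 315 - 1323) = -171 - 1*(-1643) = -171 + 1643 = 1472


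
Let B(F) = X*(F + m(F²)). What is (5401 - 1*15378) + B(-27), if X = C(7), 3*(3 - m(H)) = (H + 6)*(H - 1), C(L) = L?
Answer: -1258665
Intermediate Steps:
m(H) = 3 - (-1 + H)*(6 + H)/3 (m(H) = 3 - (H + 6)*(H - 1)/3 = 3 - (6 + H)*(-1 + H)/3 = 3 - (-1 + H)*(6 + H)/3)
X = 7
B(F) = 35 + 7*F - 35*F²/3 - 7*F⁴/3 (B(F) = 7*(F + (5 - 5*F²/3 - F⁴/3)) = 7*(5 + F - 5*F²/3 - F⁴/3) = 35 + 7*F - 35*F²/3 - 7*F⁴/3)
(5401 - 1*15378) + B(-27) = (5401 - 1*15378) + (35 + 7*(-27) - 35/3*(-27)² - 7/3*(-27)⁴) = (5401 - 15378) + (35 - 189 - 35/3*729 - 7/3*531441) = -9977 + (35 - 189 - 8505 - 1240029) = -9977 - 1248688 = -1258665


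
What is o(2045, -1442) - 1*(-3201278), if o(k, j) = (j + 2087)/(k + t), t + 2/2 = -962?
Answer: 3463783441/1082 ≈ 3.2013e+6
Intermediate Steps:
t = -963 (t = -1 - 962 = -963)
o(k, j) = (2087 + j)/(-963 + k) (o(k, j) = (j + 2087)/(k - 963) = (2087 + j)/(-963 + k))
o(2045, -1442) - 1*(-3201278) = (2087 - 1442)/(-963 + 2045) - 1*(-3201278) = 645/1082 + 3201278 = 3463783441/1082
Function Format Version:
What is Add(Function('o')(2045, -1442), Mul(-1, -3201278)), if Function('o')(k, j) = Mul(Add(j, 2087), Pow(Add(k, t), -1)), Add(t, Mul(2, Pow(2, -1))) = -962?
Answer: Rational(3463783441, 1082) ≈ 3.2013e+6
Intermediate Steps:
t = -963 (t = Add(-1, -962) = -963)
Function('o')(k, j) = Mul(Pow(Add(-963, k), -1), Add(2087, j)) (Function('o')(k, j) = Mul(Add(j, 2087), Pow(Add(k, -963), -1)) = Mul(Add(2087, j), Pow(Add(-963, k), -1)) = Mul(Pow(Add(-963, k), -1), Add(2087, j)))
Add(Function('o')(2045, -1442), Mul(-1, -3201278)) = Add(Mul(Pow(Add(-963, 2045), -1), Add(2087, -1442)), Mul(-1, -3201278)) = Add(Mul(Pow(1082, -1), 645), 3201278) = Add(Mul(Rational(1, 1082), 645), 3201278) = Add(Rational(645, 1082), 3201278) = Rational(3463783441, 1082)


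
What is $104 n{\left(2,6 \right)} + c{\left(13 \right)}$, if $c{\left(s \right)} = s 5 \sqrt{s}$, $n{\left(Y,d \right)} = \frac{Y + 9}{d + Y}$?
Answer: $143 + 65 \sqrt{13} \approx 377.36$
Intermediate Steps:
$n{\left(Y,d \right)} = \frac{9 + Y}{Y + d}$
$c{\left(s \right)} = 5 s^{\frac{3}{2}}$ ($c{\left(s \right)} = 5 s \sqrt{s} = 5 s^{\frac{3}{2}}$)
$104 n{\left(2,6 \right)} + c{\left(13 \right)} = 104 \frac{9 + 2}{2 + 6} + 5 \cdot 13^{\frac{3}{2}} = 104 \cdot \frac{1}{8} \cdot 11 + 5 \cdot 13 \sqrt{13} = 104 \cdot \frac{1}{8} \cdot 11 + 65 \sqrt{13} = 104 \cdot \frac{11}{8} + 65 \sqrt{13} = 143 + 65 \sqrt{13}$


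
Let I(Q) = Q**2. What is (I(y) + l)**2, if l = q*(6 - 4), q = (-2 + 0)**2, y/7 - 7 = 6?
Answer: 68707521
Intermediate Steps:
y = 91 (y = 49 + 7*6 = 49 + 42 = 91)
q = 4 (q = (-2)**2 = 4)
l = 8 (l = 4*(6 - 4) = 4*2 = 8)
(I(y) + l)**2 = (91**2 + 8)**2 = (8281 + 8)**2 = 8289**2 = 68707521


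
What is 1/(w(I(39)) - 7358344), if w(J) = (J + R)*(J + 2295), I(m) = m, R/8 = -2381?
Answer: -1/51725350 ≈ -1.9333e-8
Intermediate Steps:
R = -19048 (R = 8*(-2381) = -19048)
w(J) = (-19048 + J)*(2295 + J) (w(J) = (J - 19048)*(J + 2295) = (-19048 + J)*(2295 + J))
1/(w(I(39)) - 7358344) = 1/((-43715160 + 39² - 16753*39) - 7358344) = 1/((-43715160 + 1521 - 653367) - 7358344) = 1/(-44367006 - 7358344) = 1/(-51725350) = -1/51725350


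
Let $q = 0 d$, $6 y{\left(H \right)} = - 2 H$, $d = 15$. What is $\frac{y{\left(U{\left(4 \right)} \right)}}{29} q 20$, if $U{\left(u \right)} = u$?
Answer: $0$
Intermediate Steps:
$y{\left(H \right)} = - \frac{H}{3}$ ($y{\left(H \right)} = \frac{\left(-2\right) H}{6} = - \frac{H}{3}$)
$q = 0$ ($q = 0 \cdot 15 = 0$)
$\frac{y{\left(U{\left(4 \right)} \right)}}{29} q 20 = \frac{\left(- \frac{1}{3}\right) 4}{29} \cdot 0 \cdot 20 = \left(- \frac{4}{3}\right) \frac{1}{29} \cdot 0 \cdot 20 = \left(- \frac{4}{87}\right) 0 \cdot 20 = 0 \cdot 20 = 0$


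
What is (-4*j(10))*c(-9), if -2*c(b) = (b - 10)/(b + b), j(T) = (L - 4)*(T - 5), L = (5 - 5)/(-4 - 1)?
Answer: -380/9 ≈ -42.222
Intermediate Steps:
L = 0 (L = 0/(-5) = 0*(-⅕) = 0)
j(T) = 20 - 4*T (j(T) = (0 - 4)*(T - 5) = -4*(-5 + T) = 20 - 4*T)
c(b) = -(-10 + b)/(4*b) (c(b) = -(b - 10)/(2*(b + b)) = -(-10 + b)/(2*(2*b)) = -(-10 + b)*1/(2*b)/2 = -(-10 + b)/(4*b))
(-4*j(10))*c(-9) = (-4*(20 - 4*10))*((¼)*(10 - 1*(-9))/(-9)) = (-4*(20 - 40))*((¼)*(-⅑)*(10 + 9)) = (-4*(-20))*((¼)*(-⅑)*19) = 80*(-19/36) = -380/9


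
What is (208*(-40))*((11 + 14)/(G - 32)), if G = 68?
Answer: -52000/9 ≈ -5777.8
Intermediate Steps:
(208*(-40))*((11 + 14)/(G - 32)) = (208*(-40))*((11 + 14)/(68 - 32)) = -208000/36 = -8320*25/36 = -52000/9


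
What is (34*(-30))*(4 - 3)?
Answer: -1020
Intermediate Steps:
(34*(-30))*(4 - 3) = -1020*1 = -1020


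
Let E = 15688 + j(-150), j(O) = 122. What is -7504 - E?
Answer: -23314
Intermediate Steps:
E = 15810 (E = 15688 + 122 = 15810)
-7504 - E = -7504 - 1*15810 = -7504 - 15810 = -23314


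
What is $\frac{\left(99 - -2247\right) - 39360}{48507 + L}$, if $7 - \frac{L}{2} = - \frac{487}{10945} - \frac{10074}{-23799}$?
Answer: $- \frac{3213802918590}{4212851803007} \approx -0.76286$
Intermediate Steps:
$L = \frac{1149793712}{86826685}$ ($L = 14 - 2 \left(- \frac{487}{10945} - \frac{10074}{-23799}\right) = 14 - 2 \left(\left(-487\right) \frac{1}{10945} - - \frac{3358}{7933}\right) = 14 - 2 \left(- \frac{487}{10945} + \frac{3358}{7933}\right) = 14 - \frac{65779878}{86826685} = \frac{1149793712}{86826685} \approx 13.242$)
$\frac{\left(99 - -2247\right) - 39360}{48507 + L} = \frac{\left(99 - -2247\right) - 39360}{48507 + \frac{1149793712}{86826685}} = \frac{\left(99 + 2247\right) - 39360}{\frac{4212851803007}{86826685}} = \left(2346 - 39360\right) \frac{86826685}{4212851803007} = \left(-37014\right) \frac{86826685}{4212851803007} = - \frac{3213802918590}{4212851803007}$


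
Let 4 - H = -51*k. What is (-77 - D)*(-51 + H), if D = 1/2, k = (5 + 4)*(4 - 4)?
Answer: 7285/2 ≈ 3642.5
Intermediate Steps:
k = 0 (k = 9*0 = 0)
H = 4 (H = 4 - (-51)*0 = 4 - 1*0 = 4 + 0 = 4)
D = ½ ≈ 0.50000
(-77 - D)*(-51 + H) = (-77 - 1*½)*(-51 + 4) = (-77 - ½)*(-47) = -155/2*(-47) = 7285/2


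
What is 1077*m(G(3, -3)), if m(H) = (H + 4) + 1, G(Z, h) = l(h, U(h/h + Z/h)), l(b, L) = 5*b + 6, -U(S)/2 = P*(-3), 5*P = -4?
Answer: -4308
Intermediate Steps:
P = -⅘ (P = (⅕)*(-4) = -⅘ ≈ -0.80000)
U(S) = -24/5 (U(S) = -(-8)*(-3)/5 = -2*12/5 = -24/5)
l(b, L) = 6 + 5*b
G(Z, h) = 6 + 5*h
m(H) = 5 + H (m(H) = (4 + H) + 1 = 5 + H)
1077*m(G(3, -3)) = 1077*(5 + (6 + 5*(-3))) = 1077*(5 + (6 - 15)) = 1077*(5 - 9) = 1077*(-4) = -4308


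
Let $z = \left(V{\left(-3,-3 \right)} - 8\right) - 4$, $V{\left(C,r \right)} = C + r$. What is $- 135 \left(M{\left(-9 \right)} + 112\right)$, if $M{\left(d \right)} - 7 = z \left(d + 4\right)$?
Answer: $-28215$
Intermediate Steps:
$z = -18$ ($z = \left(\left(-3 - 3\right) - 8\right) - 4 = \left(-6 - 8\right) - 4 = -14 - 4 = -18$)
$M{\left(d \right)} = -65 - 18 d$ ($M{\left(d \right)} = 7 - 18 \left(d + 4\right) = 7 - 18 \left(4 + d\right) = 7 - \left(72 + 18 d\right) = -65 - 18 d$)
$- 135 \left(M{\left(-9 \right)} + 112\right) = - 135 \left(\left(-65 - -162\right) + 112\right) = - 135 \left(\left(-65 + 162\right) + 112\right) = - 135 \left(97 + 112\right) = \left(-135\right) 209 = -28215$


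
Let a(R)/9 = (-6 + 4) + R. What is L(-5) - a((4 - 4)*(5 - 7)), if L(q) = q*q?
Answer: 43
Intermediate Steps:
a(R) = -18 + 9*R (a(R) = 9*((-6 + 4) + R) = 9*(-2 + R) = -18 + 9*R)
L(q) = q²
L(-5) - a((4 - 4)*(5 - 7)) = (-5)² - (-18 + 9*((4 - 4)*(5 - 7))) = 25 - (-18 + 9*(0*(-2))) = 25 - (-18 + 9*0) = 25 - (-18 + 0) = 25 - 1*(-18) = 25 + 18 = 43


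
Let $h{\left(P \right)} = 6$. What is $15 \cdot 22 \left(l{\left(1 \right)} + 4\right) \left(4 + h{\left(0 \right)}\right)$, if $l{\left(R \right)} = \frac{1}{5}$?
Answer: $13860$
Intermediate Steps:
$l{\left(R \right)} = \frac{1}{5}$
$15 \cdot 22 \left(l{\left(1 \right)} + 4\right) \left(4 + h{\left(0 \right)}\right) = 15 \cdot 22 \left(\frac{1}{5} + 4\right) \left(4 + 6\right) = 330 \cdot \frac{21}{5} \cdot 10 = 330 \cdot 42 = 13860$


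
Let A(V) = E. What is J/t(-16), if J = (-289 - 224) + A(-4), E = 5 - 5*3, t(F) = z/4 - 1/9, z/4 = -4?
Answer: 4707/37 ≈ 127.22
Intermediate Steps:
z = -16 (z = 4*(-4) = -16)
t(F) = -37/9 (t(F) = -16/4 - 1/9 = -16*1/4 - 1*1/9 = -4 - 1/9 = -37/9)
E = -10 (E = 5 - 15 = -10)
A(V) = -10
J = -523 (J = (-289 - 224) - 10 = -513 - 10 = -523)
J/t(-16) = -523/(-37/9) = -523*(-9/37) = 4707/37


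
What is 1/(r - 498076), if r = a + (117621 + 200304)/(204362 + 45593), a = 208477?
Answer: -49991/14477280024 ≈ -3.4531e-6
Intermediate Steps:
r = 10422037292/49991 (r = 208477 + (117621 + 200304)/(204362 + 45593) = 208477 + 317925/249955 = 208477 + 317925*(1/249955) = 208477 + 63585/49991 = 10422037292/49991 ≈ 2.0848e+5)
1/(r - 498076) = 1/(10422037292/49991 - 498076) = 1/(-14477280024/49991) = -49991/14477280024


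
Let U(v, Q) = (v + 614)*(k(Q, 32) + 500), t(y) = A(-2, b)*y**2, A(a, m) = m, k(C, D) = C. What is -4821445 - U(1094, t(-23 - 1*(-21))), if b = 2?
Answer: -5689109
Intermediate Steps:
t(y) = 2*y**2
U(v, Q) = (500 + Q)*(614 + v) (U(v, Q) = (v + 614)*(Q + 500) = (614 + v)*(500 + Q) = (500 + Q)*(614 + v))
-4821445 - U(1094, t(-23 - 1*(-21))) = -4821445 - (307000 + 500*1094 + 614*(2*(-23 - 1*(-21))**2) + (2*(-23 - 1*(-21))**2)*1094) = -4821445 - (307000 + 547000 + 614*(2*(-23 + 21)**2) + (2*(-23 + 21)**2)*1094) = -4821445 - (307000 + 547000 + 614*(2*(-2)**2) + (2*(-2)**2)*1094) = -4821445 - (307000 + 547000 + 614*(2*4) + (2*4)*1094) = -4821445 - (307000 + 547000 + 614*8 + 8*1094) = -4821445 - (307000 + 547000 + 4912 + 8752) = -4821445 - 1*867664 = -4821445 - 867664 = -5689109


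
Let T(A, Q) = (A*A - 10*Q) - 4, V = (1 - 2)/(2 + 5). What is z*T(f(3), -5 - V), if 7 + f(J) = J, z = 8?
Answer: 3392/7 ≈ 484.57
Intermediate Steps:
f(J) = -7 + J
V = -⅐ (V = -1/7 = -1*⅐ = -⅐ ≈ -0.14286)
T(A, Q) = -4 + A² - 10*Q (T(A, Q) = (A² - 10*Q) - 4 = -4 + A² - 10*Q)
z*T(f(3), -5 - V) = 8*(-4 + (-7 + 3)² - 10*(-5 - 1*(-⅐))) = 8*(-4 + (-4)² - 10*(-5 + ⅐)) = 8*(-4 + 16 - 10*(-34/7)) = 8*(-4 + 16 + 340/7) = 8*(424/7) = 3392/7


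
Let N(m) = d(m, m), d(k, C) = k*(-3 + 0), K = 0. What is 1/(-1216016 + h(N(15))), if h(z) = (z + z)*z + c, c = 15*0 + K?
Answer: -1/1211966 ≈ -8.2511e-7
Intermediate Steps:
d(k, C) = -3*k (d(k, C) = k*(-3) = -3*k)
c = 0 (c = 15*0 + 0 = 0 + 0 = 0)
N(m) = -3*m
h(z) = 2*z**2 (h(z) = (z + z)*z + 0 = (2*z)*z + 0 = 2*z**2 + 0 = 2*z**2)
1/(-1216016 + h(N(15))) = 1/(-1216016 + 2*(-3*15)**2) = 1/(-1216016 + 2*(-45)**2) = 1/(-1216016 + 2*2025) = 1/(-1216016 + 4050) = 1/(-1211966) = -1/1211966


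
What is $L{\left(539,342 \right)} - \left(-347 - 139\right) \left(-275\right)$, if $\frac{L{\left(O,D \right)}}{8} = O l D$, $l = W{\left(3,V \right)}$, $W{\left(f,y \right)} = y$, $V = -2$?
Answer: $-3083058$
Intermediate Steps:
$l = -2$
$L{\left(O,D \right)} = - 16 D O$ ($L{\left(O,D \right)} = 8 O \left(-2\right) D = 8 - 2 O D = 8 \left(- 2 D O\right) = - 16 D O$)
$L{\left(539,342 \right)} - \left(-347 - 139\right) \left(-275\right) = \left(-16\right) 342 \cdot 539 - \left(-347 - 139\right) \left(-275\right) = -2949408 - \left(-486\right) \left(-275\right) = -2949408 - 133650 = -3083058$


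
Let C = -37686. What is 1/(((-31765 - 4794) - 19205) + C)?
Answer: -1/93450 ≈ -1.0701e-5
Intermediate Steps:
1/(((-31765 - 4794) - 19205) + C) = 1/(((-31765 - 4794) - 19205) - 37686) = 1/((-36559 - 19205) - 37686) = 1/(-55764 - 37686) = 1/(-93450) = -1/93450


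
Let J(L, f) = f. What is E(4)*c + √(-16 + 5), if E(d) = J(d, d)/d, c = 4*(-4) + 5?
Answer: -11 + I*√11 ≈ -11.0 + 3.3166*I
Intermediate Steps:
c = -11 (c = -16 + 5 = -11)
E(d) = 1 (E(d) = d/d = 1)
E(4)*c + √(-16 + 5) = 1*(-11) + √(-16 + 5) = -11 + √(-11) = -11 + I*√11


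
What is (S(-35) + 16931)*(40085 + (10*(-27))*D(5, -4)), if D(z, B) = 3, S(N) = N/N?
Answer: 665004300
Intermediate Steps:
S(N) = 1
(S(-35) + 16931)*(40085 + (10*(-27))*D(5, -4)) = (1 + 16931)*(40085 + (10*(-27))*3) = 16932*(40085 - 270*3) = 16932*(40085 - 810) = 16932*39275 = 665004300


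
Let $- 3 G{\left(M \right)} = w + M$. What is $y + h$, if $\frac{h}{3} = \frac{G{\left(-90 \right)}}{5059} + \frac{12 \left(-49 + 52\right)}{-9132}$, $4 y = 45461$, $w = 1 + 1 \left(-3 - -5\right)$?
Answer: $\frac{175020341143}{15399596} \approx 11365.0$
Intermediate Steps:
$w = 3$ ($w = 1 + 1 \left(-3 + 5\right) = 1 + 1 \cdot 2 = 1 + 2 = 3$)
$y = \frac{45461}{4}$ ($y = \frac{1}{4} \cdot 45461 = \frac{45461}{4} \approx 11365.0$)
$G{\left(M \right)} = -1 - \frac{M}{3}$ ($G{\left(M \right)} = - \frac{3 + M}{3} = -1 - \frac{M}{3}$)
$h = \frac{20676}{3849899}$ ($h = 3 \left(\frac{-1 - -30}{5059} + \frac{12 \left(-49 + 52\right)}{-9132}\right) = 3 \left(\left(-1 + 30\right) \frac{1}{5059} + 12 \cdot 3 \left(- \frac{1}{9132}\right)\right) = 3 \left(29 \cdot \frac{1}{5059} + 36 \left(- \frac{1}{9132}\right)\right) = 3 \left(\frac{29}{5059} - \frac{3}{761}\right) = 3 \cdot \frac{6892}{3849899} = \frac{20676}{3849899} \approx 0.0053705$)
$y + h = \frac{45461}{4} + \frac{20676}{3849899} = \frac{175020341143}{15399596}$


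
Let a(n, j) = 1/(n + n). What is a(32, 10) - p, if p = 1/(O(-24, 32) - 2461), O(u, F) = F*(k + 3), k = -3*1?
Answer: 2525/157504 ≈ 0.016031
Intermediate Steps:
k = -3
O(u, F) = 0 (O(u, F) = F*(-3 + 3) = F*0 = 0)
a(n, j) = 1/(2*n)
p = -1/2461 (p = 1/(0 - 2461) = 1/(-2461) = -1/2461 ≈ -0.00040634)
a(32, 10) - p = (1/2)/32 - 1*(-1/2461) = (1/2)*(1/32) + 1/2461 = 1/64 + 1/2461 = 2525/157504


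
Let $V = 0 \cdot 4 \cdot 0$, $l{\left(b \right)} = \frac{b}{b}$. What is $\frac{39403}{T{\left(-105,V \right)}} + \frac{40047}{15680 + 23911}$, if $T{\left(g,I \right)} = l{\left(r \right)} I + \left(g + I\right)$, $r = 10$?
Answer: $- \frac{8231742}{21995} \approx -374.25$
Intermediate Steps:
$l{\left(b \right)} = 1$
$V = 0$ ($V = 0 \cdot 0 = 0$)
$T{\left(g,I \right)} = g + 2 I$ ($T{\left(g,I \right)} = 1 I + \left(g + I\right) = I + \left(I + g\right) = g + 2 I$)
$\frac{39403}{T{\left(-105,V \right)}} + \frac{40047}{15680 + 23911} = \frac{39403}{-105 + 2 \cdot 0} + \frac{40047}{15680 + 23911} = \frac{39403}{-105 + 0} + \frac{40047}{39591} = \frac{39403}{-105} + 40047 \cdot \frac{1}{39591} = 39403 \left(- \frac{1}{105}\right) + \frac{13349}{13197} = - \frac{5629}{15} + \frac{13349}{13197} = - \frac{8231742}{21995}$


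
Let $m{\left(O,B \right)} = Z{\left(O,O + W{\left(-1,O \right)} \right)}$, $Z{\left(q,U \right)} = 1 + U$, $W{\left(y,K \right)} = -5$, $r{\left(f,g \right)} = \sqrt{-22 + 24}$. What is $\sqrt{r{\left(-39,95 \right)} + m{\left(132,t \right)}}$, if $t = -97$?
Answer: $\sqrt{128 + \sqrt{2}} \approx 11.376$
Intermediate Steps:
$r{\left(f,g \right)} = \sqrt{2}$
$m{\left(O,B \right)} = -4 + O$ ($m{\left(O,B \right)} = 1 + \left(O - 5\right) = 1 + \left(-5 + O\right) = -4 + O$)
$\sqrt{r{\left(-39,95 \right)} + m{\left(132,t \right)}} = \sqrt{\sqrt{2} + \left(-4 + 132\right)} = \sqrt{\sqrt{2} + 128} = \sqrt{128 + \sqrt{2}}$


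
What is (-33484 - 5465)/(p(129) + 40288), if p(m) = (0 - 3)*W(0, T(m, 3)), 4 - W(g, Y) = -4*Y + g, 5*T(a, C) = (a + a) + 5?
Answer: -194745/198224 ≈ -0.98245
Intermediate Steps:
T(a, C) = 1 + 2*a/5 (T(a, C) = ((a + a) + 5)/5 = (2*a + 5)/5 = (5 + 2*a)/5 = 1 + 2*a/5)
W(g, Y) = 4 - g + 4*Y (W(g, Y) = 4 - (-4*Y + g) = 4 - (g - 4*Y) = 4 + (-g + 4*Y) = 4 - g + 4*Y)
p(m) = -24 - 24*m/5 (p(m) = (0 - 3)*(4 - 1*0 + 4*(1 + 2*m/5)) = -3*(4 + 0 + (4 + 8*m/5)) = -3*(8 + 8*m/5) = -24 - 24*m/5)
(-33484 - 5465)/(p(129) + 40288) = (-33484 - 5465)/((-24 - 24/5*129) + 40288) = -38949/((-24 - 3096/5) + 40288) = -38949/(-3216/5 + 40288) = -38949/198224/5 = -38949*5/198224 = -194745/198224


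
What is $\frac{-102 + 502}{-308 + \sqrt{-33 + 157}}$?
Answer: $- \frac{6160}{4737} - \frac{40 \sqrt{31}}{4737} \approx -1.3474$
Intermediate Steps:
$\frac{-102 + 502}{-308 + \sqrt{-33 + 157}} = \frac{400}{-308 + \sqrt{124}} = \frac{400}{-308 + 2 \sqrt{31}}$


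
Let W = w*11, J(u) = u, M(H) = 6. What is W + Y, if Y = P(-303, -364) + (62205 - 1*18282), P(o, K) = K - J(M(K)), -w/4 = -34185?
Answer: 1547693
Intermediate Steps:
w = 136740 (w = -4*(-34185) = 136740)
P(o, K) = -6 + K (P(o, K) = K - 1*6 = K - 6 = -6 + K)
W = 1504140 (W = 136740*11 = 1504140)
Y = 43553 (Y = (-6 - 364) + (62205 - 1*18282) = -370 + (62205 - 18282) = -370 + 43923 = 43553)
W + Y = 1504140 + 43553 = 1547693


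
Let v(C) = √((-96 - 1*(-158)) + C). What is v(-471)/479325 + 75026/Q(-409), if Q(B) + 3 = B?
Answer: -37513/206 + I*√409/479325 ≈ -182.1 + 4.2192e-5*I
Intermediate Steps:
Q(B) = -3 + B
v(C) = √(62 + C) (v(C) = √((-96 + 158) + C) = √(62 + C))
v(-471)/479325 + 75026/Q(-409) = √(62 - 471)/479325 + 75026/(-3 - 409) = √(-409)*(1/479325) + 75026/(-412) = (I*√409)*(1/479325) + 75026*(-1/412) = I*√409/479325 - 37513/206 = -37513/206 + I*√409/479325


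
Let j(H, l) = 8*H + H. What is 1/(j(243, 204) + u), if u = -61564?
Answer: -1/59377 ≈ -1.6842e-5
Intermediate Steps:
j(H, l) = 9*H
1/(j(243, 204) + u) = 1/(9*243 - 61564) = 1/(2187 - 61564) = 1/(-59377) = -1/59377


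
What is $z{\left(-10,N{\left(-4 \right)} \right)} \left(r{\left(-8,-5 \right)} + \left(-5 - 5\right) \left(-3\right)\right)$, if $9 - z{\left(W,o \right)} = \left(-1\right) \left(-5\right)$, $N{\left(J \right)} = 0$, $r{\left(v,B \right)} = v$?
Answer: $88$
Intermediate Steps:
$z{\left(W,o \right)} = 4$ ($z{\left(W,o \right)} = 9 - \left(-1\right) \left(-5\right) = 9 - 5 = 4$)
$z{\left(-10,N{\left(-4 \right)} \right)} \left(r{\left(-8,-5 \right)} + \left(-5 - 5\right) \left(-3\right)\right) = 4 \left(-8 + \left(-5 - 5\right) \left(-3\right)\right) = 4 \left(-8 - -30\right) = 4 \left(-8 + 30\right) = 4 \cdot 22 = 88$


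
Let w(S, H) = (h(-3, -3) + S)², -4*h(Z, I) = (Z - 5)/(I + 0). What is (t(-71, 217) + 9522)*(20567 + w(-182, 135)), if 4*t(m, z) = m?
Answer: 18453717919/36 ≈ 5.1260e+8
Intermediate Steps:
h(Z, I) = -(-5 + Z)/(4*I) (h(Z, I) = -(Z - 5)/(4*(I + 0)) = -(-5 + Z)/(4*I))
t(m, z) = m/4
w(S, H) = (-⅔ + S)² (w(S, H) = ((¼)*(5 - 1*(-3))/(-3) + S)² = ((¼)*(-⅓)*(5 + 3) + S)² = ((¼)*(-⅓)*8 + S)² = (-⅔ + S)²)
(t(-71, 217) + 9522)*(20567 + w(-182, 135)) = ((¼)*(-71) + 9522)*(20567 + (-2 + 3*(-182))²/9) = (-71/4 + 9522)*(20567 + (-2 - 546)²/9) = 38017*(20567 + (⅑)*(-548)²)/4 = 38017*(20567 + (⅑)*300304)/4 = 38017*(20567 + 300304/9)/4 = (38017/4)*(485407/9) = 18453717919/36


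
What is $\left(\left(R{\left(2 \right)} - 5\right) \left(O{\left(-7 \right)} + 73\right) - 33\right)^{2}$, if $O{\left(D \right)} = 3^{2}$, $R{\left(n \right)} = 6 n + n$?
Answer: $497025$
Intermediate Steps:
$R{\left(n \right)} = 7 n$
$O{\left(D \right)} = 9$
$\left(\left(R{\left(2 \right)} - 5\right) \left(O{\left(-7 \right)} + 73\right) - 33\right)^{2} = \left(\left(7 \cdot 2 - 5\right) \left(9 + 73\right) - 33\right)^{2} = \left(\left(14 - 5\right) 82 - 33\right)^{2} = \left(9 \cdot 82 - 33\right)^{2} = \left(738 - 33\right)^{2} = 705^{2} = 497025$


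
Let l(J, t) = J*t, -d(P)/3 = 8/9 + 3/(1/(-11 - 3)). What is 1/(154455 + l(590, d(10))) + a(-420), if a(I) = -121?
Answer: -82481462/681665 ≈ -121.00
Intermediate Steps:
d(P) = 370/3 (d(P) = -3*(8/9 + 3/(1/(-11 - 3))) = -3*(8*(⅑) + 3/(1/(-14))) = -3*(8/9 + 3/(-1/14)) = -3*(8/9 + 3*(-14)) = -3*(8/9 - 42) = -3*(-370/9) = 370/3)
1/(154455 + l(590, d(10))) + a(-420) = 1/(154455 + 590*(370/3)) - 121 = 1/(154455 + 218300/3) - 121 = 1/(681665/3) - 121 = 3/681665 - 121 = -82481462/681665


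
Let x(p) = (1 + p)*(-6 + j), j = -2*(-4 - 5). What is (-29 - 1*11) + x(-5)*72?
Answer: -3496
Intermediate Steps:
j = 18 (j = -2*(-9) = 18)
x(p) = 12 + 12*p (x(p) = (1 + p)*(-6 + 18) = (1 + p)*12 = 12 + 12*p)
(-29 - 1*11) + x(-5)*72 = (-29 - 1*11) + (12 + 12*(-5))*72 = (-29 - 11) + (12 - 60)*72 = -40 - 48*72 = -40 - 3456 = -3496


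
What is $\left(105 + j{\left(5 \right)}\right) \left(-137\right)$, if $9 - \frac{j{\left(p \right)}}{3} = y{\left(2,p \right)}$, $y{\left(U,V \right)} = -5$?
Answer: $-20139$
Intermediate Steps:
$j{\left(p \right)} = 42$ ($j{\left(p \right)} = 27 - -15 = 27 + 15 = 42$)
$\left(105 + j{\left(5 \right)}\right) \left(-137\right) = \left(105 + 42\right) \left(-137\right) = 147 \left(-137\right) = -20139$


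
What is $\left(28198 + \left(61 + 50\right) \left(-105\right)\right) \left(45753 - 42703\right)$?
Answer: $50456150$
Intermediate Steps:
$\left(28198 + \left(61 + 50\right) \left(-105\right)\right) \left(45753 - 42703\right) = \left(28198 + 111 \left(-105\right)\right) 3050 = \left(28198 - 11655\right) 3050 = 16543 \cdot 3050 = 50456150$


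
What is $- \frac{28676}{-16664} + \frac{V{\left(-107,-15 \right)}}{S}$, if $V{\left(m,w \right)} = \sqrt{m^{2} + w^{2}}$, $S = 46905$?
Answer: $\frac{7169}{4166} + \frac{\sqrt{11674}}{46905} \approx 1.7231$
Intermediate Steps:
$- \frac{28676}{-16664} + \frac{V{\left(-107,-15 \right)}}{S} = - \frac{28676}{-16664} + \frac{\sqrt{\left(-107\right)^{2} + \left(-15\right)^{2}}}{46905} = \left(-28676\right) \left(- \frac{1}{16664}\right) + \sqrt{11449 + 225} \cdot \frac{1}{46905} = \frac{7169}{4166} + \sqrt{11674} \cdot \frac{1}{46905} = \frac{7169}{4166} + \frac{\sqrt{11674}}{46905}$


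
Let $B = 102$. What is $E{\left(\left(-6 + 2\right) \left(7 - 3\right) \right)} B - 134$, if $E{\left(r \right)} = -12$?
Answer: $-1358$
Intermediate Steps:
$E{\left(\left(-6 + 2\right) \left(7 - 3\right) \right)} B - 134 = \left(-12\right) 102 - 134 = -1224 - 134 = -1358$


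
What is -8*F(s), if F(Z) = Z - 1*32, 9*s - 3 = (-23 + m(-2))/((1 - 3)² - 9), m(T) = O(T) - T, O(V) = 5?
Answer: 11272/45 ≈ 250.49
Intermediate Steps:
m(T) = 5 - T
s = 31/45 (s = ⅓ + ((-23 + (5 - 1*(-2)))/((1 - 3)² - 9))/9 = ⅓ + ((-23 + (5 + 2))/((-2)² - 9))/9 = ⅓ + ((-23 + 7)/(4 - 9))/9 = ⅓ + (-16/(-5))/9 = ⅓ + (-16*(-⅕))/9 = ⅓ + (⅑)*(16/5) = ⅓ + 16/45 = 31/45 ≈ 0.68889)
F(Z) = -32 + Z (F(Z) = Z - 32 = -32 + Z)
-8*F(s) = -8*(-32 + 31/45) = -8*(-1409/45) = 11272/45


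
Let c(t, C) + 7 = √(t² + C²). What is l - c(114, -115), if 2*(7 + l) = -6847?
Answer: -6847/2 - √26221 ≈ -3585.4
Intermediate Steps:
l = -6861/2 (l = -7 + (½)*(-6847) = -7 - 6847/2 = -6861/2 ≈ -3430.5)
c(t, C) = -7 + √(C² + t²) (c(t, C) = -7 + √(t² + C²) = -7 + √(C² + t²))
l - c(114, -115) = -6861/2 - (-7 + √((-115)² + 114²)) = -6861/2 - (-7 + √(13225 + 12996)) = -6861/2 - (-7 + √26221) = -6861/2 + (7 - √26221) = -6847/2 - √26221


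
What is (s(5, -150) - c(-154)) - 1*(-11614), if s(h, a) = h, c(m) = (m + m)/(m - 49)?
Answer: 336907/29 ≈ 11617.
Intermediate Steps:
c(m) = 2*m/(-49 + m) (c(m) = (2*m)/(-49 + m) = 2*m/(-49 + m))
(s(5, -150) - c(-154)) - 1*(-11614) = (5 - 2*(-154)/(-49 - 154)) - 1*(-11614) = (5 - 2*(-154)/(-203)) + 11614 = (5 - 2*(-154)*(-1)/203) + 11614 = (5 - 1*44/29) + 11614 = (5 - 44/29) + 11614 = 101/29 + 11614 = 336907/29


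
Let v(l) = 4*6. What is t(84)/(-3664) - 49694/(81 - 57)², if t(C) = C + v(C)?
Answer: -5691907/65952 ≈ -86.304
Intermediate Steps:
v(l) = 24
t(C) = 24 + C (t(C) = C + 24 = 24 + C)
t(84)/(-3664) - 49694/(81 - 57)² = (24 + 84)/(-3664) - 49694/(81 - 57)² = 108*(-1/3664) - 49694/(24²) = -27/916 - 49694/576 = -27/916 - 49694*1/576 = -27/916 - 24847/288 = -5691907/65952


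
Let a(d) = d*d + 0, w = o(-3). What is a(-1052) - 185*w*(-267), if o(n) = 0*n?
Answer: 1106704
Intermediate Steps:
o(n) = 0
w = 0
a(d) = d**2 (a(d) = d**2 + 0 = d**2)
a(-1052) - 185*w*(-267) = (-1052)**2 - 0*(-267) = 1106704 - 185*0 = 1106704 + 0 = 1106704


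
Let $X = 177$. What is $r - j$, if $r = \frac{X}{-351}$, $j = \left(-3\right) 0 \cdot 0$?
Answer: $- \frac{59}{117} \approx -0.50427$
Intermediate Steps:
$j = 0$ ($j = 0 \cdot 0 = 0$)
$r = - \frac{59}{117}$ ($r = \frac{177}{-351} = 177 \left(- \frac{1}{351}\right) = - \frac{59}{117} \approx -0.50427$)
$r - j = - \frac{59}{117} - 0 = - \frac{59}{117} + 0 = - \frac{59}{117}$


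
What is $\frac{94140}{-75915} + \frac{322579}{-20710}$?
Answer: $- \frac{587516093}{34937770} \approx -16.816$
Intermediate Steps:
$\frac{94140}{-75915} + \frac{322579}{-20710} = 94140 \left(- \frac{1}{75915}\right) + 322579 \left(- \frac{1}{20710}\right) = - \frac{2092}{1687} - \frac{322579}{20710} = - \frac{587516093}{34937770}$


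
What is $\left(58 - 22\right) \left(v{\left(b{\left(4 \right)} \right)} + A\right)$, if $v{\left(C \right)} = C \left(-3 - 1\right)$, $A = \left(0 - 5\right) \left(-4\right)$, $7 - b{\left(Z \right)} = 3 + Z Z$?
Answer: $2448$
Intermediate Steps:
$b{\left(Z \right)} = 4 - Z^{2}$ ($b{\left(Z \right)} = 7 - \left(3 + Z Z\right) = 7 - \left(3 + Z^{2}\right) = 4 - Z^{2}$)
$A = 20$ ($A = \left(-5\right) \left(-4\right) = 20$)
$v{\left(C \right)} = - 4 C$ ($v{\left(C \right)} = C \left(-4\right) = - 4 C$)
$\left(58 - 22\right) \left(v{\left(b{\left(4 \right)} \right)} + A\right) = \left(58 - 22\right) \left(- 4 \left(4 - 4^{2}\right) + 20\right) = \left(58 - 22\right) \left(- 4 \left(4 - 16\right) + 20\right) = 36 \left(- 4 \left(4 - 16\right) + 20\right) = 36 \left(\left(-4\right) \left(-12\right) + 20\right) = 36 \left(48 + 20\right) = 36 \cdot 68 = 2448$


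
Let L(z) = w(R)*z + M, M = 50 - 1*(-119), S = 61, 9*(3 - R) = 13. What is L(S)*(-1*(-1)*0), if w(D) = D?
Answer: 0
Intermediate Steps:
R = 14/9 (R = 3 - ⅑*13 = 3 - 13/9 = 14/9 ≈ 1.5556)
M = 169 (M = 50 + 119 = 169)
L(z) = 169 + 14*z/9 (L(z) = 14*z/9 + 169 = 169 + 14*z/9)
L(S)*(-1*(-1)*0) = (169 + (14/9)*61)*(-1*(-1)*0) = (169 + 854/9)*(1*0) = (2375/9)*0 = 0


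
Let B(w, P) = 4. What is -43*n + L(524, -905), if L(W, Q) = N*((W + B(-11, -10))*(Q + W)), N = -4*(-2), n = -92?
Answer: -1605388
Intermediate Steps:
N = 8
L(W, Q) = 8*(4 + W)*(Q + W) (L(W, Q) = 8*((W + 4)*(Q + W)) = 8*((4 + W)*(Q + W)) = 8*(4 + W)*(Q + W))
-43*n + L(524, -905) = -43*(-92) + (8*524² + 32*(-905) + 32*524 + 8*(-905)*524) = 3956 + (8*274576 - 28960 + 16768 - 3793760) = 3956 + (2196608 - 28960 + 16768 - 3793760) = 3956 - 1609344 = -1605388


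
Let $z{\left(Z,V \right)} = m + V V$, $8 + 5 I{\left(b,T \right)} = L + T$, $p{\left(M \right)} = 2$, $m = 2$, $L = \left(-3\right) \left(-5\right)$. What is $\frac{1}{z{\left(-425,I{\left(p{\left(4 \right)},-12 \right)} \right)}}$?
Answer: $\frac{1}{3} \approx 0.33333$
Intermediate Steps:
$L = 15$
$I{\left(b,T \right)} = \frac{7}{5} + \frac{T}{5}$ ($I{\left(b,T \right)} = - \frac{8}{5} + \frac{15 + T}{5} = - \frac{8}{5} + \left(3 + \frac{T}{5}\right) = \frac{7}{5} + \frac{T}{5}$)
$z{\left(Z,V \right)} = 2 + V^{2}$ ($z{\left(Z,V \right)} = 2 + V V = 2 + V^{2}$)
$\frac{1}{z{\left(-425,I{\left(p{\left(4 \right)},-12 \right)} \right)}} = \frac{1}{2 + \left(\frac{7}{5} + \frac{1}{5} \left(-12\right)\right)^{2}} = \frac{1}{2 + \left(\frac{7}{5} - \frac{12}{5}\right)^{2}} = \frac{1}{2 + \left(-1\right)^{2}} = \frac{1}{2 + 1} = \frac{1}{3}$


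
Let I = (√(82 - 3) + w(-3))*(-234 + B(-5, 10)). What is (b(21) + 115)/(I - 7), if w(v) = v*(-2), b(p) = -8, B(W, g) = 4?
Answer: 148409/2255331 - 24610*√79/2255331 ≈ -0.031184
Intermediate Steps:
w(v) = -2*v
I = -1380 - 230*√79 (I = (√(82 - 3) - 2*(-3))*(-234 + 4) = (√79 + 6)*(-230) = (6 + √79)*(-230) = -1380 - 230*√79 ≈ -3424.3)
(b(21) + 115)/(I - 7) = (-8 + 115)/((-1380 - 230*√79) - 7) = 107/(-1387 - 230*√79)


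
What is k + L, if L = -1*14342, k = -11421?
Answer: -25763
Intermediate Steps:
L = -14342
k + L = -11421 - 14342 = -25763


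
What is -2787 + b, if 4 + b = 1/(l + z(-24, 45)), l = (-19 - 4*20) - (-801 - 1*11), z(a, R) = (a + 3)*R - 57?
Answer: -806600/289 ≈ -2791.0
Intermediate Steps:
z(a, R) = -57 + R*(3 + a) (z(a, R) = (3 + a)*R - 57 = R*(3 + a) - 57 = -57 + R*(3 + a))
l = 713 (l = (-19 - 80) - (-801 - 11) = -99 - 1*(-812) = -99 + 812 = 713)
b = -1157/289 (b = -4 + 1/(713 + (-57 + 3*45 + 45*(-24))) = -4 + 1/(713 + (-57 + 135 - 1080)) = -4 + 1/(713 - 1002) = -4 + 1/(-289) = -4 - 1/289 = -1157/289 ≈ -4.0035)
-2787 + b = -2787 - 1157/289 = -806600/289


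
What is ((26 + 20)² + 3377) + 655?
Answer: 6148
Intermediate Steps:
((26 + 20)² + 3377) + 655 = (46² + 3377) + 655 = (2116 + 3377) + 655 = 5493 + 655 = 6148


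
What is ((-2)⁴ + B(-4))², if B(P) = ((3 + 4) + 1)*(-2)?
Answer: 0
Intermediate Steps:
B(P) = -16 (B(P) = (7 + 1)*(-2) = 8*(-2) = -16)
((-2)⁴ + B(-4))² = ((-2)⁴ - 16)² = (16 - 16)² = 0² = 0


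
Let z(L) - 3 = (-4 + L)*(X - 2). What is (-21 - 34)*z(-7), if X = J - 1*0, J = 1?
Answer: -770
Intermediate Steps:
X = 1 (X = 1 - 1*0 = 1 + 0 = 1)
z(L) = 7 - L (z(L) = 3 + (-4 + L)*(1 - 2) = 3 + (-4 + L)*(-1) = 3 + (4 - L) = 7 - L)
(-21 - 34)*z(-7) = (-21 - 34)*(7 - 1*(-7)) = -55*(7 + 7) = -55*14 = -770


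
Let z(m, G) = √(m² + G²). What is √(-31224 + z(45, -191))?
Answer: √(-31224 + √38506) ≈ 176.15*I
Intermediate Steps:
z(m, G) = √(G² + m²)
√(-31224 + z(45, -191)) = √(-31224 + √((-191)² + 45²)) = √(-31224 + √(36481 + 2025)) = √(-31224 + √38506)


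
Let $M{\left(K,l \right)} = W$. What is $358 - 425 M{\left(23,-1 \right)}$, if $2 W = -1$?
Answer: $\frac{1141}{2} \approx 570.5$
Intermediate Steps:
$W = - \frac{1}{2}$ ($W = \frac{1}{2} \left(-1\right) = - \frac{1}{2} \approx -0.5$)
$M{\left(K,l \right)} = - \frac{1}{2}$
$358 - 425 M{\left(23,-1 \right)} = 358 - - \frac{425}{2} = 358 + \frac{425}{2} = \frac{1141}{2}$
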